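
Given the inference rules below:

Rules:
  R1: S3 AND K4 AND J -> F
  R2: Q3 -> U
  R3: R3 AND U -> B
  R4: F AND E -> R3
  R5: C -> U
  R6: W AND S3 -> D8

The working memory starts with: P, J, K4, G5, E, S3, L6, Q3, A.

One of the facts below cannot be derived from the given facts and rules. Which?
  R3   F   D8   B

[1] R1 [S3 AND K4 AND J -> F]; R2 [Q3 -> U]. ⇒ new: F, U.
[2] R4 [F AND E -> R3]. ⇒ new: R3.
[3] R3 [R3 AND U -> B]. ⇒ new: B.
Derived: F (round 1), R3 (round 2), B (round 3). D8 never appears in any round.

D8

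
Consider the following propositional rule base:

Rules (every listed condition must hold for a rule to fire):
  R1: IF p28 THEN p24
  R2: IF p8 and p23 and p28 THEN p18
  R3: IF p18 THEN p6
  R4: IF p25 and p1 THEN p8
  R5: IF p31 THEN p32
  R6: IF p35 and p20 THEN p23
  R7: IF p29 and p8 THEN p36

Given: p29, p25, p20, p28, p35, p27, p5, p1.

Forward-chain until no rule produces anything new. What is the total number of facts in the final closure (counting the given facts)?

14

Round 1: R1 [IF p28 THEN p24]; R4 [IF p25 and p1 THEN p8]; R6 [IF p35 and p20 THEN p23]. New: p24, p8, p23.
Round 2: R2 [IF p8 and p23 and p28 THEN p18]; R7 [IF p29 and p8 THEN p36]. New: p18, p36.
Round 3: R3 [IF p18 THEN p6]. New: p6.
Closure: {p1, p18, p20, p23, p24, p25, p27, p28, p29, p35, p36, p5, p6, p8} — 14 facts.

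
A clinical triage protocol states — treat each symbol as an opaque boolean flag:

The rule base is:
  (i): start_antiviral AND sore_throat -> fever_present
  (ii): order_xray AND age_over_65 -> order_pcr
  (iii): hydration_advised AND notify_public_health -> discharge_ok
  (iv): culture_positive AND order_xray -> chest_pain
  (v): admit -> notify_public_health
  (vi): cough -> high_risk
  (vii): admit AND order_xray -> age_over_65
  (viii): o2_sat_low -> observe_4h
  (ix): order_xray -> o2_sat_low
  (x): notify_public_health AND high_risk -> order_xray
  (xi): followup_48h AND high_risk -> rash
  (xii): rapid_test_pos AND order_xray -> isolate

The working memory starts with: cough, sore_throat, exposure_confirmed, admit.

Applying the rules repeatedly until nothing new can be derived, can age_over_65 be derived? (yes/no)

yes

Round 1 — (v), (vi), derive notify_public_health, high_risk.
Round 2 — (x), derive order_xray.
Round 3 — (vii), (ix), derive age_over_65, o2_sat_low.
Round 4 — (ii), (viii), derive order_pcr, observe_4h.
age_over_65 appears in round 3, so it is derivable.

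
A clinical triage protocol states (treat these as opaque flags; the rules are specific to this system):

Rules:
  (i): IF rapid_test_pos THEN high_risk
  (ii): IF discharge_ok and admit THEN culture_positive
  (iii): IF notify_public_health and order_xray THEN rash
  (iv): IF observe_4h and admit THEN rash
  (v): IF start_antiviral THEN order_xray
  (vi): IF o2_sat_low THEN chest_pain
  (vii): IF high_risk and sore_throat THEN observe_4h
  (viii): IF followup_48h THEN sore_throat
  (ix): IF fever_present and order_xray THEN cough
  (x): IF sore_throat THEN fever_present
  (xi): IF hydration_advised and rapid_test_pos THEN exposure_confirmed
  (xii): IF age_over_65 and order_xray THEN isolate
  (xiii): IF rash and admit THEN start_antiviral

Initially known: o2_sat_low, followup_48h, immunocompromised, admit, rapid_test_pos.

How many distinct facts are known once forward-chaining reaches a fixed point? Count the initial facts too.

Round 1 fires (i), (vi), (viii), giving high_risk, chest_pain, sore_throat.
Round 2 fires (vii), (x), giving observe_4h, fever_present.
Round 3 fires (iv), giving rash.
Round 4 fires (xiii), giving start_antiviral.
Round 5 fires (v), giving order_xray.
Round 6 fires (ix), giving cough.
Closure: {admit, chest_pain, cough, fever_present, followup_48h, high_risk, immunocompromised, o2_sat_low, observe_4h, order_xray, rapid_test_pos, rash, sore_throat, start_antiviral} — 14 facts.

14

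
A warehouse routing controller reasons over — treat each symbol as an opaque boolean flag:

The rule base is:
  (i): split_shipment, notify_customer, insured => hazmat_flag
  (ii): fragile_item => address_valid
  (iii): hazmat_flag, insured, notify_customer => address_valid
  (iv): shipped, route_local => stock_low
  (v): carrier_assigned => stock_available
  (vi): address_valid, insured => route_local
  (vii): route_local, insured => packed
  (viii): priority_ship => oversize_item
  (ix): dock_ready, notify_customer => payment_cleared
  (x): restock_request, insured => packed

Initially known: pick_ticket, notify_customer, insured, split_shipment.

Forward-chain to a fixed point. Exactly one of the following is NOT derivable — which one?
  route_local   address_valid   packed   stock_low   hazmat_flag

stock_low

Round 1: (i) [split_shipment, notify_customer, insured => hazmat_flag]. Adds hazmat_flag.
Round 2: (iii) [hazmat_flag, insured, notify_customer => address_valid]. Adds address_valid.
Round 3: (vi) [address_valid, insured => route_local]. Adds route_local.
Round 4: (vii) [route_local, insured => packed]. Adds packed.
Derived: hazmat_flag (round 1), packed (round 4), route_local (round 3), address_valid (round 2). stock_low never appears in any round.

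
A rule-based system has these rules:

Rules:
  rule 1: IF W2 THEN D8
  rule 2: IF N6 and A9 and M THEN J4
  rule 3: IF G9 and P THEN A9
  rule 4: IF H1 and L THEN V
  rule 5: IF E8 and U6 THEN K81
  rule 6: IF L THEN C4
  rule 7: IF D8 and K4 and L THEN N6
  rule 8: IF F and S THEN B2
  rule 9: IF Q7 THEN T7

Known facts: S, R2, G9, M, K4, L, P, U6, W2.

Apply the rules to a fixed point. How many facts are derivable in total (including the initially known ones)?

14

Round 1: rule 1 [IF W2 THEN D8]; rule 3 [IF G9 and P THEN A9]; rule 6 [IF L THEN C4]. Adds D8, A9, C4.
Round 2: rule 7 [IF D8 and K4 and L THEN N6]. Adds N6.
Round 3: rule 2 [IF N6 and A9 and M THEN J4]. Adds J4.
Closure: {A9, C4, D8, G9, J4, K4, L, M, N6, P, R2, S, U6, W2} — 14 facts.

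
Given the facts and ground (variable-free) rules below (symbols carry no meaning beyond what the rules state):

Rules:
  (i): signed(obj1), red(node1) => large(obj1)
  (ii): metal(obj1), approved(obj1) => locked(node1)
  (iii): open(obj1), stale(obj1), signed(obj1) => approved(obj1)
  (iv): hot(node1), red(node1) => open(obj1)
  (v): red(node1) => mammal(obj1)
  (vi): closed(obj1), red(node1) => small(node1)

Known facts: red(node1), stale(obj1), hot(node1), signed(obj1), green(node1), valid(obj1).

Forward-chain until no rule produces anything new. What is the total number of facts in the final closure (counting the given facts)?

Round 1: (i) [signed(obj1), red(node1) => large(obj1)]; (iv) [hot(node1), red(node1) => open(obj1)]; (v) [red(node1) => mammal(obj1)]. Adds large(obj1), open(obj1), mammal(obj1).
Round 2: (iii) [open(obj1), stale(obj1), signed(obj1) => approved(obj1)]. Adds approved(obj1).
Closure: {approved(obj1), green(node1), hot(node1), large(obj1), mammal(obj1), open(obj1), red(node1), signed(obj1), stale(obj1), valid(obj1)} — 10 facts.

10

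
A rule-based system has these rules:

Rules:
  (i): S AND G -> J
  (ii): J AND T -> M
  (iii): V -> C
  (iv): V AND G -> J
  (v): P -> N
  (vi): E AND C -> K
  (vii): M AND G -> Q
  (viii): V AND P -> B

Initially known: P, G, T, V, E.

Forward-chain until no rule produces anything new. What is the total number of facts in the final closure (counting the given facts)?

12

Round 1: (iii) [V -> C]; (iv) [V AND G -> J]; (v) [P -> N]; (viii) [V AND P -> B]. New: C, J, N, B.
Round 2: (ii) [J AND T -> M]; (vi) [E AND C -> K]. New: M, K.
Round 3: (vii) [M AND G -> Q]. New: Q.
Closure: {B, C, E, G, J, K, M, N, P, Q, T, V} — 12 facts.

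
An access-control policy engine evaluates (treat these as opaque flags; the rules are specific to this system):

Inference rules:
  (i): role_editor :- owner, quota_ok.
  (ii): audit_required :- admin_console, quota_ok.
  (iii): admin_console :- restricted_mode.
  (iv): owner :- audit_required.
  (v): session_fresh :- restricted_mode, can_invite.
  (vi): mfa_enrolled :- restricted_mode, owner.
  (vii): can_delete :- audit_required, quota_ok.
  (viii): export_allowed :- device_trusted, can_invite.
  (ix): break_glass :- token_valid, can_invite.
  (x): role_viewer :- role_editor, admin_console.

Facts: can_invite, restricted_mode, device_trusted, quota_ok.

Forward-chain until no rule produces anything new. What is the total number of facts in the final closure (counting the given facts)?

Round 1: (iii) [admin_console :- restricted_mode.]; (v) [session_fresh :- restricted_mode, can_invite.]; (viii) [export_allowed :- device_trusted, can_invite.]. New: admin_console, session_fresh, export_allowed.
Round 2: (ii) [audit_required :- admin_console, quota_ok.]. New: audit_required.
Round 3: (iv) [owner :- audit_required.]; (vii) [can_delete :- audit_required, quota_ok.]. New: owner, can_delete.
Round 4: (i) [role_editor :- owner, quota_ok.]; (vi) [mfa_enrolled :- restricted_mode, owner.]. New: role_editor, mfa_enrolled.
Round 5: (x) [role_viewer :- role_editor, admin_console.]. New: role_viewer.
Closure: {admin_console, audit_required, can_delete, can_invite, device_trusted, export_allowed, mfa_enrolled, owner, quota_ok, restricted_mode, role_editor, role_viewer, session_fresh} — 13 facts.

13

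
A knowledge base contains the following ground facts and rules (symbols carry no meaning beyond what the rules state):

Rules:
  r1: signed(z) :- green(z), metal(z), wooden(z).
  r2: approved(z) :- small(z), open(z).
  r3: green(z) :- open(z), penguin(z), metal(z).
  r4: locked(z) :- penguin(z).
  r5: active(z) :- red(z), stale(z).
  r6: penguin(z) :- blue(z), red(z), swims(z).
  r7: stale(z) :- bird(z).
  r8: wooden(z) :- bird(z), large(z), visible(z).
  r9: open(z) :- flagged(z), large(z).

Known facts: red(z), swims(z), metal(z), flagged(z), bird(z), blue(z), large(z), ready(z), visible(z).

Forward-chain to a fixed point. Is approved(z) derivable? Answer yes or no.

[1] r6 [penguin(z) :- blue(z), red(z), swims(z).]; r7 [stale(z) :- bird(z).]; r8 [wooden(z) :- bird(z), large(z), visible(z).]; r9 [open(z) :- flagged(z), large(z).]. ⇒ new: penguin(z), stale(z), wooden(z), open(z).
[2] r3 [green(z) :- open(z), penguin(z), metal(z).]; r4 [locked(z) :- penguin(z).]; r5 [active(z) :- red(z), stale(z).]. ⇒ new: green(z), locked(z), active(z).
[3] r1 [signed(z) :- green(z), metal(z), wooden(z).]. ⇒ new: signed(z).
Fixed point reached. approved(z) is concluded only by r2; r2 needs small(z) (never derived).

no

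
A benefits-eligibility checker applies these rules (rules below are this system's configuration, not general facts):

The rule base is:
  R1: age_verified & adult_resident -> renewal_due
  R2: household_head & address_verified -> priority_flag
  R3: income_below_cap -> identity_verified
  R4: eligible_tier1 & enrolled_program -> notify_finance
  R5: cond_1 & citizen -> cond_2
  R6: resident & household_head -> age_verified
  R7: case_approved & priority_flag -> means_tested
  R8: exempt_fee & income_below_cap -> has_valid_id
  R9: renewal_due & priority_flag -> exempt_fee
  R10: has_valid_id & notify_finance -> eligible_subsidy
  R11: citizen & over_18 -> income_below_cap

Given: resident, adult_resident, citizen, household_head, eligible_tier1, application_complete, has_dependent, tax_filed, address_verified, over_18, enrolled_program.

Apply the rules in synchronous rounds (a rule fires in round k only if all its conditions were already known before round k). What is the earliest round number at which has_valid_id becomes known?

Round 1: R2 [household_head & address_verified -> priority_flag]; R4 [eligible_tier1 & enrolled_program -> notify_finance]; R6 [resident & household_head -> age_verified]; R11 [citizen & over_18 -> income_below_cap]. New: priority_flag, notify_finance, age_verified, income_below_cap.
Round 2: R1 [age_verified & adult_resident -> renewal_due]; R3 [income_below_cap -> identity_verified]. New: renewal_due, identity_verified.
Round 3: R9 [renewal_due & priority_flag -> exempt_fee]. New: exempt_fee.
Round 4: R8 [exempt_fee & income_below_cap -> has_valid_id]. New: has_valid_id.
has_valid_id first appears in round 4.

4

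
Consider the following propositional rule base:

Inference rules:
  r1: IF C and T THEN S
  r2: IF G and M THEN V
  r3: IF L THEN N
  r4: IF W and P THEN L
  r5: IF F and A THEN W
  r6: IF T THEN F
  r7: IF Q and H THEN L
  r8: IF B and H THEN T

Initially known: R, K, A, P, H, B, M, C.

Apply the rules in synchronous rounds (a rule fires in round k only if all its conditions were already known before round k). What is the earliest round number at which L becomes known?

4

Round 1: r8 [IF B and H THEN T]. New: T.
Round 2: r1 [IF C and T THEN S]; r6 [IF T THEN F]. New: S, F.
Round 3: r5 [IF F and A THEN W]. New: W.
Round 4: r4 [IF W and P THEN L]. New: L.
L first appears in round 4.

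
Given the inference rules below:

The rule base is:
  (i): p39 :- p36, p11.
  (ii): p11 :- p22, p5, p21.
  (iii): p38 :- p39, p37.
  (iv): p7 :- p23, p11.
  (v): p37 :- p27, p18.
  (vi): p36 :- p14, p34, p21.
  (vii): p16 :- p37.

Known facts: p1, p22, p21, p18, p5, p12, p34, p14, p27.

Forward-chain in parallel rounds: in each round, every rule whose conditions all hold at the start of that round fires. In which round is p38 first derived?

Round 1 — (ii), (v), (vi), derive p11, p37, p36.
Round 2 — (i), (vii), derive p39, p16.
Round 3 — (iii), derive p38.
p38 first appears in round 3.

3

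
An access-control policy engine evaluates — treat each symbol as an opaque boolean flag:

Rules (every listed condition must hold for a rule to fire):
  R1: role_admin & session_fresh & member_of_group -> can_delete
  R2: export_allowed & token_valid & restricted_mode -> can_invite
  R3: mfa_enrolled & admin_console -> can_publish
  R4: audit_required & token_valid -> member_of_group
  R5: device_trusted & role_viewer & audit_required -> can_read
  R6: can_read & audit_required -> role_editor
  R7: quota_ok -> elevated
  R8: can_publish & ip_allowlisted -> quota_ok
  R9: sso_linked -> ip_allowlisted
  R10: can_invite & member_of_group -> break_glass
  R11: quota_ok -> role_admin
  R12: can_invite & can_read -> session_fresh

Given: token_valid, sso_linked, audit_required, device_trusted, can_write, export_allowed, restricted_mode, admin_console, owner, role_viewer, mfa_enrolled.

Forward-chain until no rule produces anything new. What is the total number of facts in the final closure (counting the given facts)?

23

[1] R2 [export_allowed & token_valid & restricted_mode -> can_invite]; R3 [mfa_enrolled & admin_console -> can_publish]; R4 [audit_required & token_valid -> member_of_group]; R5 [device_trusted & role_viewer & audit_required -> can_read]; R9 [sso_linked -> ip_allowlisted]. ⇒ new: can_invite, can_publish, member_of_group, can_read, ip_allowlisted.
[2] R6 [can_read & audit_required -> role_editor]; R8 [can_publish & ip_allowlisted -> quota_ok]; R10 [can_invite & member_of_group -> break_glass]; R12 [can_invite & can_read -> session_fresh]. ⇒ new: role_editor, quota_ok, break_glass, session_fresh.
[3] R7 [quota_ok -> elevated]; R11 [quota_ok -> role_admin]. ⇒ new: elevated, role_admin.
[4] R1 [role_admin & session_fresh & member_of_group -> can_delete]. ⇒ new: can_delete.
Closure: {admin_console, audit_required, break_glass, can_delete, can_invite, can_publish, can_read, can_write, device_trusted, elevated, export_allowed, ip_allowlisted, member_of_group, mfa_enrolled, owner, quota_ok, restricted_mode, role_admin, role_editor, role_viewer, session_fresh, sso_linked, token_valid} — 23 facts.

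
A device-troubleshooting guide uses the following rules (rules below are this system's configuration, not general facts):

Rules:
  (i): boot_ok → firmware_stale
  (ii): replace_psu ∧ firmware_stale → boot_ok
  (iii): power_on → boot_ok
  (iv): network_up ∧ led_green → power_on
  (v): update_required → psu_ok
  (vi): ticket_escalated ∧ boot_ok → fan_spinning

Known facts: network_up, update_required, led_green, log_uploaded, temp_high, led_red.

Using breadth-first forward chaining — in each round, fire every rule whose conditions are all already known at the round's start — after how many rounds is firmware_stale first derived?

Round 1 fires (iv), (v), giving power_on, psu_ok.
Round 2 fires (iii), giving boot_ok.
Round 3 fires (i), giving firmware_stale.
firmware_stale first appears in round 3.

3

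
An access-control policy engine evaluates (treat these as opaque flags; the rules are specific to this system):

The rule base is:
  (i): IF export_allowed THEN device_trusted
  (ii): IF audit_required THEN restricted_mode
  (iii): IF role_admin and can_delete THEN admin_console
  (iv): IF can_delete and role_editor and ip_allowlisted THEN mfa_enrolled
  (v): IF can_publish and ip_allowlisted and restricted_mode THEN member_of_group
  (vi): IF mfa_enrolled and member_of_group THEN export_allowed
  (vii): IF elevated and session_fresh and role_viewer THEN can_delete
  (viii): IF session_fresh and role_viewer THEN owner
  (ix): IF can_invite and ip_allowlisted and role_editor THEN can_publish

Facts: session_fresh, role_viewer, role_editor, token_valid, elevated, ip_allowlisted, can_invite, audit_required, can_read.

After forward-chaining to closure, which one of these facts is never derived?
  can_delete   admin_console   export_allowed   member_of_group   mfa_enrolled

Round 1 — (ii), (vii), (viii), (ix), derive restricted_mode, can_delete, owner, can_publish.
Round 2 — (iv), (v), derive mfa_enrolled, member_of_group.
Round 3 — (vi), derive export_allowed.
Round 4 — (i), derive device_trusted.
Derived: export_allowed (round 3), mfa_enrolled (round 2), can_delete (round 1), member_of_group (round 2). admin_console never appears in any round.

admin_console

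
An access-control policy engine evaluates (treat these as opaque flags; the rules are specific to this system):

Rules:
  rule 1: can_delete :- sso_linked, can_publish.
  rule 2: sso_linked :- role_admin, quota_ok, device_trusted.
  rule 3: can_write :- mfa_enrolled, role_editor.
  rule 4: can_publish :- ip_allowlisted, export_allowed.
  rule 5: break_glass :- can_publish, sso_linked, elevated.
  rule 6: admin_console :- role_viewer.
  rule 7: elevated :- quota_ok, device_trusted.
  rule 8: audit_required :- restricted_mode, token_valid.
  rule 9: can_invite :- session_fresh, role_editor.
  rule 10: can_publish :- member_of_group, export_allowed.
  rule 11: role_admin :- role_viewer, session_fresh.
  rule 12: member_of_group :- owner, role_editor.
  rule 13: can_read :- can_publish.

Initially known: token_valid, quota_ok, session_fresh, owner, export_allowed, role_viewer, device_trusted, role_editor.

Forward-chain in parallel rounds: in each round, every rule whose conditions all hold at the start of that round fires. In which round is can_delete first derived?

3

Round 1 fires rule 6, rule 7, rule 9, rule 11, rule 12, giving admin_console, elevated, can_invite, role_admin, member_of_group.
Round 2 fires rule 2, rule 10, giving sso_linked, can_publish.
Round 3 fires rule 1, rule 5, rule 13, giving can_delete, break_glass, can_read.
can_delete first appears in round 3.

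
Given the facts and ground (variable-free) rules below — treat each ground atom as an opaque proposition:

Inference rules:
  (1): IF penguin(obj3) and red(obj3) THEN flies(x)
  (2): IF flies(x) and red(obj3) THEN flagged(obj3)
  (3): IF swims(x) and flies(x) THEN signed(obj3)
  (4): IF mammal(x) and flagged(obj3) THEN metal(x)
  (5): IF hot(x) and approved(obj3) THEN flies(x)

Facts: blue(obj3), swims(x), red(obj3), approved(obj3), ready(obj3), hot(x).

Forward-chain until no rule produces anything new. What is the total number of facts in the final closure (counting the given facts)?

9

[1] (5) [IF hot(x) and approved(obj3) THEN flies(x)]. ⇒ new: flies(x).
[2] (2) [IF flies(x) and red(obj3) THEN flagged(obj3)]; (3) [IF swims(x) and flies(x) THEN signed(obj3)]. ⇒ new: flagged(obj3), signed(obj3).
Closure: {approved(obj3), blue(obj3), flagged(obj3), flies(x), hot(x), ready(obj3), red(obj3), signed(obj3), swims(x)} — 9 facts.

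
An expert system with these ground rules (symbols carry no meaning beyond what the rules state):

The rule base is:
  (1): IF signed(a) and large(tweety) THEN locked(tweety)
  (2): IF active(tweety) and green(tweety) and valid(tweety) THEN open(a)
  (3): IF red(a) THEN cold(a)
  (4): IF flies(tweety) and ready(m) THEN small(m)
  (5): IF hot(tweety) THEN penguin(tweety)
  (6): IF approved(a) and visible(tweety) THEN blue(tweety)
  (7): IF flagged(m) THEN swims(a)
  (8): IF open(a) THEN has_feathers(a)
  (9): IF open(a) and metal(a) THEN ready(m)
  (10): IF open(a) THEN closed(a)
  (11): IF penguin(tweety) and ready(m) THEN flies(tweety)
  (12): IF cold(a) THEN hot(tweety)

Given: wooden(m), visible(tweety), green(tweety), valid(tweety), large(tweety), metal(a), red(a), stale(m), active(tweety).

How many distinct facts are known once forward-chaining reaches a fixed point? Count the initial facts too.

18

Round 1 fires (2), (3), giving open(a), cold(a).
Round 2 fires (8), (9), (10), (12), giving has_feathers(a), ready(m), closed(a), hot(tweety).
Round 3 fires (5), giving penguin(tweety).
Round 4 fires (11), giving flies(tweety).
Round 5 fires (4), giving small(m).
Closure: {active(tweety), closed(a), cold(a), flies(tweety), green(tweety), has_feathers(a), hot(tweety), large(tweety), metal(a), open(a), penguin(tweety), ready(m), red(a), small(m), stale(m), valid(tweety), visible(tweety), wooden(m)} — 18 facts.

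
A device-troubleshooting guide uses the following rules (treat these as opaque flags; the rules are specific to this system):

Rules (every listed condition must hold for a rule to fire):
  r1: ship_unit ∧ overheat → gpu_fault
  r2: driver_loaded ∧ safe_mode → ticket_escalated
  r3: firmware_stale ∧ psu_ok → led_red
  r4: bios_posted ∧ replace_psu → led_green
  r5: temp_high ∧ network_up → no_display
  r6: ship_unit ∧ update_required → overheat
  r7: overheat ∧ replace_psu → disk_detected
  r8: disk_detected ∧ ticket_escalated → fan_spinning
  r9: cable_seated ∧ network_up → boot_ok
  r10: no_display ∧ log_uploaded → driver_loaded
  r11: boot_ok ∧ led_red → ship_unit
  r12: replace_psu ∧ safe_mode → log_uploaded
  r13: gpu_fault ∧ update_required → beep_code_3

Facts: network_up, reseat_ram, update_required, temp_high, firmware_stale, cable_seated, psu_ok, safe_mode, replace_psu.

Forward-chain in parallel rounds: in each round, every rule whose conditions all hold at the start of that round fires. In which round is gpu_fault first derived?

Round 1 — r3, r5, r9, r12, derive led_red, no_display, boot_ok, log_uploaded.
Round 2 — r10, r11, derive driver_loaded, ship_unit.
Round 3 — r2, r6, derive ticket_escalated, overheat.
Round 4 — r1, r7, derive gpu_fault, disk_detected.
gpu_fault first appears in round 4.

4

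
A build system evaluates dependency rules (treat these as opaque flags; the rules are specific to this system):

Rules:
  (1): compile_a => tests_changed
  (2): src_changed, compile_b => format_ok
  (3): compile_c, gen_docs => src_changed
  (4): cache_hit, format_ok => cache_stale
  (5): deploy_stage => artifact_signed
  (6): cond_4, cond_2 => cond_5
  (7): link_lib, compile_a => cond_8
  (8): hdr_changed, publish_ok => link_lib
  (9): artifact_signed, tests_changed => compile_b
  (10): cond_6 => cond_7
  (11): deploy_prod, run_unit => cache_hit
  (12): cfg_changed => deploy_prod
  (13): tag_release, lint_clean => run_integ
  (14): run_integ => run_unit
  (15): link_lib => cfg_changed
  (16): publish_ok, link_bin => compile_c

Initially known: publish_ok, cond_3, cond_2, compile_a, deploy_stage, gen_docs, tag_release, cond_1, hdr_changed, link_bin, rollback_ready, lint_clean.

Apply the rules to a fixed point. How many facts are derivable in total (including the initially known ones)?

Round 1: (1) [compile_a => tests_changed]; (5) [deploy_stage => artifact_signed]; (8) [hdr_changed, publish_ok => link_lib]; (13) [tag_release, lint_clean => run_integ]; (16) [publish_ok, link_bin => compile_c]. New: tests_changed, artifact_signed, link_lib, run_integ, compile_c.
Round 2: (3) [compile_c, gen_docs => src_changed]; (7) [link_lib, compile_a => cond_8]; (9) [artifact_signed, tests_changed => compile_b]; (14) [run_integ => run_unit]; (15) [link_lib => cfg_changed]. New: src_changed, cond_8, compile_b, run_unit, cfg_changed.
Round 3: (2) [src_changed, compile_b => format_ok]; (12) [cfg_changed => deploy_prod]. New: format_ok, deploy_prod.
Round 4: (11) [deploy_prod, run_unit => cache_hit]. New: cache_hit.
Round 5: (4) [cache_hit, format_ok => cache_stale]. New: cache_stale.
Closure: {artifact_signed, cache_hit, cache_stale, cfg_changed, compile_a, compile_b, compile_c, cond_1, cond_2, cond_3, cond_8, deploy_prod, deploy_stage, format_ok, gen_docs, hdr_changed, link_bin, link_lib, lint_clean, publish_ok, rollback_ready, run_integ, run_unit, src_changed, tag_release, tests_changed} — 26 facts.

26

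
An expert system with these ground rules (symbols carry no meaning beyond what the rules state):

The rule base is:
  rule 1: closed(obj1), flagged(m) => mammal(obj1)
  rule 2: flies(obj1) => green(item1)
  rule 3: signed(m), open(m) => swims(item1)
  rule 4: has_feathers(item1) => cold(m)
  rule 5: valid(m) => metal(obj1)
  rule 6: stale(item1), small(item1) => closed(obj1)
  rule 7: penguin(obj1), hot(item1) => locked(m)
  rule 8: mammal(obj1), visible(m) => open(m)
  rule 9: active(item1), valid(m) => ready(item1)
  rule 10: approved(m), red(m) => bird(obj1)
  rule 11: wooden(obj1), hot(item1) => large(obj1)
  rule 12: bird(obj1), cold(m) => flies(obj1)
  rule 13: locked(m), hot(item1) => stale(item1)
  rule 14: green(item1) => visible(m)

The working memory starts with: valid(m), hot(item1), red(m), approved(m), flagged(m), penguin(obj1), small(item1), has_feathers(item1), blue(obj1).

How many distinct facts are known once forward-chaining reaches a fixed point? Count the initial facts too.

20

[1] rule 4 [has_feathers(item1) => cold(m)]; rule 5 [valid(m) => metal(obj1)]; rule 7 [penguin(obj1), hot(item1) => locked(m)]; rule 10 [approved(m), red(m) => bird(obj1)]. ⇒ new: cold(m), metal(obj1), locked(m), bird(obj1).
[2] rule 12 [bird(obj1), cold(m) => flies(obj1)]; rule 13 [locked(m), hot(item1) => stale(item1)]. ⇒ new: flies(obj1), stale(item1).
[3] rule 2 [flies(obj1) => green(item1)]; rule 6 [stale(item1), small(item1) => closed(obj1)]. ⇒ new: green(item1), closed(obj1).
[4] rule 1 [closed(obj1), flagged(m) => mammal(obj1)]; rule 14 [green(item1) => visible(m)]. ⇒ new: mammal(obj1), visible(m).
[5] rule 8 [mammal(obj1), visible(m) => open(m)]. ⇒ new: open(m).
Closure: {approved(m), bird(obj1), blue(obj1), closed(obj1), cold(m), flagged(m), flies(obj1), green(item1), has_feathers(item1), hot(item1), locked(m), mammal(obj1), metal(obj1), open(m), penguin(obj1), red(m), small(item1), stale(item1), valid(m), visible(m)} — 20 facts.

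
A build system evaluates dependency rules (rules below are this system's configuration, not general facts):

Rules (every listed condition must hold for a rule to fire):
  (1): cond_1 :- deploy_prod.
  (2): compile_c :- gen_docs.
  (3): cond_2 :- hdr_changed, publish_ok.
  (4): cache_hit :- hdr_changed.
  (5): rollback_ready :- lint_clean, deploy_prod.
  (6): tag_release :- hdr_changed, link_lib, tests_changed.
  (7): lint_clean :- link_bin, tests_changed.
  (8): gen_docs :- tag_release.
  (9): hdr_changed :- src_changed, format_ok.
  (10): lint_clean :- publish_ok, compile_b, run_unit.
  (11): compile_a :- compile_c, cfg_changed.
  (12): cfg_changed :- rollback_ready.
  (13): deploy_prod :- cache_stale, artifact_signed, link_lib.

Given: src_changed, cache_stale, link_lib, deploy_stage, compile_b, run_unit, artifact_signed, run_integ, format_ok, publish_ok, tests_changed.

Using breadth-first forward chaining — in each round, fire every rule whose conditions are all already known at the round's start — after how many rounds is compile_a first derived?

5

Round 1: (9) [hdr_changed :- src_changed, format_ok.]; (10) [lint_clean :- publish_ok, compile_b, run_unit.]; (13) [deploy_prod :- cache_stale, artifact_signed, link_lib.]. Adds hdr_changed, lint_clean, deploy_prod.
Round 2: (1) [cond_1 :- deploy_prod.]; (3) [cond_2 :- hdr_changed, publish_ok.]; (4) [cache_hit :- hdr_changed.]; (5) [rollback_ready :- lint_clean, deploy_prod.]; (6) [tag_release :- hdr_changed, link_lib, tests_changed.]. Adds cond_1, cond_2, cache_hit, rollback_ready, tag_release.
Round 3: (8) [gen_docs :- tag_release.]; (12) [cfg_changed :- rollback_ready.]. Adds gen_docs, cfg_changed.
Round 4: (2) [compile_c :- gen_docs.]. Adds compile_c.
Round 5: (11) [compile_a :- compile_c, cfg_changed.]. Adds compile_a.
compile_a first appears in round 5.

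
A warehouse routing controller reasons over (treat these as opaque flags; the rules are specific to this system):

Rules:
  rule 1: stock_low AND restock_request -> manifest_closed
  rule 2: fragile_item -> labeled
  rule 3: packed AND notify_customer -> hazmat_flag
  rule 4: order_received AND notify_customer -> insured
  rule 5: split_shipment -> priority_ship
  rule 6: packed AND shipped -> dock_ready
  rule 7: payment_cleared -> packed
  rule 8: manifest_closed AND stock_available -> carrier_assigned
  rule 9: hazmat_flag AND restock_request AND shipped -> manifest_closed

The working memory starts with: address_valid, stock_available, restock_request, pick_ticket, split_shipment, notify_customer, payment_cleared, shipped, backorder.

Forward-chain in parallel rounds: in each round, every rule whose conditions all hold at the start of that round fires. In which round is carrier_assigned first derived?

Round 1 — rule 5, rule 7, derive priority_ship, packed.
Round 2 — rule 3, rule 6, derive hazmat_flag, dock_ready.
Round 3 — rule 9, derive manifest_closed.
Round 4 — rule 8, derive carrier_assigned.
carrier_assigned first appears in round 4.

4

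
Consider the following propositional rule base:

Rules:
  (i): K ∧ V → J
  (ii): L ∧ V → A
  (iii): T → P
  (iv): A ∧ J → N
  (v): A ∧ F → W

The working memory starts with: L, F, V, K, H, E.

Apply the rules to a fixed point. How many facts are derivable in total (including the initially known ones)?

Round 1 fires (i), (ii), giving J, A.
Round 2 fires (iv), (v), giving N, W.
Closure: {A, E, F, H, J, K, L, N, V, W} — 10 facts.

10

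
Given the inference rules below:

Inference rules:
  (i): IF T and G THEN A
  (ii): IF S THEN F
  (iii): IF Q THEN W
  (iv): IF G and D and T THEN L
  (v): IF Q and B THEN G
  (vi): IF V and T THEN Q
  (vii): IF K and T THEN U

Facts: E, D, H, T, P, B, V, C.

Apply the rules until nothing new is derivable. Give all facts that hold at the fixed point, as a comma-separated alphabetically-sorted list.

A, B, C, D, E, G, H, L, P, Q, T, V, W

Round 1 fires (vi), giving Q.
Round 2 fires (iii), (v), giving W, G.
Round 3 fires (i), (iv), giving A, L.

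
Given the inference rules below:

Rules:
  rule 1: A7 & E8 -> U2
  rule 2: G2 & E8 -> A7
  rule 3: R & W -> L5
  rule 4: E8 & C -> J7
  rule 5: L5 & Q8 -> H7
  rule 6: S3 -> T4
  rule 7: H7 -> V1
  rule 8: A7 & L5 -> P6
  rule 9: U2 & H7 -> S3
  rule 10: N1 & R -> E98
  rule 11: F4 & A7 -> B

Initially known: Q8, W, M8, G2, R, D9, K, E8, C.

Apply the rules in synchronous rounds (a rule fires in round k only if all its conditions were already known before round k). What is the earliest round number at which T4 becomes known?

Round 1 fires rule 2, rule 3, rule 4, giving A7, L5, J7.
Round 2 fires rule 1, rule 5, rule 8, giving U2, H7, P6.
Round 3 fires rule 7, rule 9, giving V1, S3.
Round 4 fires rule 6, giving T4.
T4 first appears in round 4.

4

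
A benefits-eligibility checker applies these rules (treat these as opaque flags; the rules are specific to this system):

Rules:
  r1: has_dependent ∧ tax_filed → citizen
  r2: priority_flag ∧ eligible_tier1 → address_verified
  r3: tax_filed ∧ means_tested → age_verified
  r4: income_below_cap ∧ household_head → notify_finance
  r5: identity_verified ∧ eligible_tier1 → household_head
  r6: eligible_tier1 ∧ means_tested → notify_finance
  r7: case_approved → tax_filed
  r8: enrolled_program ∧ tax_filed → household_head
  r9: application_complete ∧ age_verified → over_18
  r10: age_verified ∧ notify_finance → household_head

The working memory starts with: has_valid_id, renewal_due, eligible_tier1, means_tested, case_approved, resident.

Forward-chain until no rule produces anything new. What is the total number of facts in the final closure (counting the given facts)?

[1] r6 [eligible_tier1 ∧ means_tested → notify_finance]; r7 [case_approved → tax_filed]. ⇒ new: notify_finance, tax_filed.
[2] r3 [tax_filed ∧ means_tested → age_verified]. ⇒ new: age_verified.
[3] r10 [age_verified ∧ notify_finance → household_head]. ⇒ new: household_head.
Closure: {age_verified, case_approved, eligible_tier1, has_valid_id, household_head, means_tested, notify_finance, renewal_due, resident, tax_filed} — 10 facts.

10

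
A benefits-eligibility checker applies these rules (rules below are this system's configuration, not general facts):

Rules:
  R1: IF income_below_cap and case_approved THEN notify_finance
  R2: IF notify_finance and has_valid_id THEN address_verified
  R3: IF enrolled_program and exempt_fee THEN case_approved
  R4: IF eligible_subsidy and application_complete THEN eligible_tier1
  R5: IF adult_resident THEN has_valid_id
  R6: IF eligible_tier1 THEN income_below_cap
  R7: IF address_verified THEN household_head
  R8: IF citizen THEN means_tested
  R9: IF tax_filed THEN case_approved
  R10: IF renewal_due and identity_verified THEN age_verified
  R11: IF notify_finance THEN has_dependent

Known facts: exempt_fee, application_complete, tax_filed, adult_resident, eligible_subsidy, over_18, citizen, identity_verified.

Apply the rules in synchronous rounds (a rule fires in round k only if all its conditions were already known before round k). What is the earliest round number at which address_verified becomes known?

4

Round 1 — R4, R5, R8, R9, derive eligible_tier1, has_valid_id, means_tested, case_approved.
Round 2 — R6, derive income_below_cap.
Round 3 — R1, derive notify_finance.
Round 4 — R2, R11, derive address_verified, has_dependent.
address_verified first appears in round 4.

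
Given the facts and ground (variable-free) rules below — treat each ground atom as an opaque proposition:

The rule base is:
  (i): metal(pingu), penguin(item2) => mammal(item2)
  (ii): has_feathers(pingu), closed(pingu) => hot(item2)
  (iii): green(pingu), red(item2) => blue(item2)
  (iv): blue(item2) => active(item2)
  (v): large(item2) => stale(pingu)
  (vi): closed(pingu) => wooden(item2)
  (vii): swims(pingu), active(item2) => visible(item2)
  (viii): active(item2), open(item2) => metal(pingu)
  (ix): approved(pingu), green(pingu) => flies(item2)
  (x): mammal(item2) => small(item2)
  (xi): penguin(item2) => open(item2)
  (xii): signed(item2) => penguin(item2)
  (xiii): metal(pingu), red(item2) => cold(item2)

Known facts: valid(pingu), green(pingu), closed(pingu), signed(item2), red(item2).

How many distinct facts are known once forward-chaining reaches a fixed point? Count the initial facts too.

Round 1 fires (iii), (vi), (xii), giving blue(item2), wooden(item2), penguin(item2).
Round 2 fires (iv), (xi), giving active(item2), open(item2).
Round 3 fires (viii), giving metal(pingu).
Round 4 fires (i), (xiii), giving mammal(item2), cold(item2).
Round 5 fires (x), giving small(item2).
Closure: {active(item2), blue(item2), closed(pingu), cold(item2), green(pingu), mammal(item2), metal(pingu), open(item2), penguin(item2), red(item2), signed(item2), small(item2), valid(pingu), wooden(item2)} — 14 facts.

14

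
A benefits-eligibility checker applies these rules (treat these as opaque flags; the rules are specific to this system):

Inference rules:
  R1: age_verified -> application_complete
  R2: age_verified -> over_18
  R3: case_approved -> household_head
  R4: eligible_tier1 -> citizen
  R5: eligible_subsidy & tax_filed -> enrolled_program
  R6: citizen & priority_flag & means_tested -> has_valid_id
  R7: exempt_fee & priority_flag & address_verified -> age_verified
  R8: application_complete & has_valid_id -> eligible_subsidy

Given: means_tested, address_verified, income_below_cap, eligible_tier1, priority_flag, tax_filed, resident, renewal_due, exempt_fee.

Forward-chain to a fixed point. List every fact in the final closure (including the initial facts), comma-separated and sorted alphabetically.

address_verified, age_verified, application_complete, citizen, eligible_subsidy, eligible_tier1, enrolled_program, exempt_fee, has_valid_id, income_below_cap, means_tested, over_18, priority_flag, renewal_due, resident, tax_filed

[1] R4 [eligible_tier1 -> citizen]; R7 [exempt_fee & priority_flag & address_verified -> age_verified]. ⇒ new: citizen, age_verified.
[2] R1 [age_verified -> application_complete]; R2 [age_verified -> over_18]; R6 [citizen & priority_flag & means_tested -> has_valid_id]. ⇒ new: application_complete, over_18, has_valid_id.
[3] R8 [application_complete & has_valid_id -> eligible_subsidy]. ⇒ new: eligible_subsidy.
[4] R5 [eligible_subsidy & tax_filed -> enrolled_program]. ⇒ new: enrolled_program.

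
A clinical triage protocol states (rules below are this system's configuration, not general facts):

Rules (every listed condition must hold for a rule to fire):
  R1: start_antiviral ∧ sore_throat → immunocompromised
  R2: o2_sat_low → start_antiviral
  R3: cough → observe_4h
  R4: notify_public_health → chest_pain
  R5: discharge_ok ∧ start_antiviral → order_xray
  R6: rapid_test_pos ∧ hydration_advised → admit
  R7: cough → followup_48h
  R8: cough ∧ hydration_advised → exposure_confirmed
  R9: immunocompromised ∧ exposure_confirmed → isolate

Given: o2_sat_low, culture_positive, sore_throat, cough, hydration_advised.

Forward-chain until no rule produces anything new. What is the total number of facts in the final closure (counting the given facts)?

[1] R2 [o2_sat_low → start_antiviral]; R3 [cough → observe_4h]; R7 [cough → followup_48h]; R8 [cough ∧ hydration_advised → exposure_confirmed]. ⇒ new: start_antiviral, observe_4h, followup_48h, exposure_confirmed.
[2] R1 [start_antiviral ∧ sore_throat → immunocompromised]. ⇒ new: immunocompromised.
[3] R9 [immunocompromised ∧ exposure_confirmed → isolate]. ⇒ new: isolate.
Closure: {cough, culture_positive, exposure_confirmed, followup_48h, hydration_advised, immunocompromised, isolate, o2_sat_low, observe_4h, sore_throat, start_antiviral} — 11 facts.

11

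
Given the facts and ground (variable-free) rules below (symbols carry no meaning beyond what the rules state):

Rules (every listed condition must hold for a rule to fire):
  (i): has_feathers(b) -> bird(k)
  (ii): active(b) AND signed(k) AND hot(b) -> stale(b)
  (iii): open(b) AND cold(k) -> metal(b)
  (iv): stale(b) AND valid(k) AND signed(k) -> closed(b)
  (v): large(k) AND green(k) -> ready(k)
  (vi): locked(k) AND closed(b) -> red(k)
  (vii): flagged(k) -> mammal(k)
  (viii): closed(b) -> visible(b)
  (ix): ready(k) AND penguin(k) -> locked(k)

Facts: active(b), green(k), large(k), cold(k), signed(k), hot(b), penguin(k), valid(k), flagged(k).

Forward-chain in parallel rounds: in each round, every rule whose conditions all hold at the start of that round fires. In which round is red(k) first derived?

3

Round 1 — (ii), (v), (vii), derive stale(b), ready(k), mammal(k).
Round 2 — (iv), (ix), derive closed(b), locked(k).
Round 3 — (vi), (viii), derive red(k), visible(b).
red(k) first appears in round 3.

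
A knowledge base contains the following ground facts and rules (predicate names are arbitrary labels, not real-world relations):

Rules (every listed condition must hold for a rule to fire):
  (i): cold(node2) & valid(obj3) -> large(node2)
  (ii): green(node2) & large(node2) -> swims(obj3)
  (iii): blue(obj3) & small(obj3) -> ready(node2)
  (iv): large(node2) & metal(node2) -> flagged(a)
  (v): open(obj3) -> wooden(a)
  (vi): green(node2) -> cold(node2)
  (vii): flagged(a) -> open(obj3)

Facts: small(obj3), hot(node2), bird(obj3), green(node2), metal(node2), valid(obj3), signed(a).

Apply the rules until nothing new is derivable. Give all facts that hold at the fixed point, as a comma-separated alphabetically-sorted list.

bird(obj3), cold(node2), flagged(a), green(node2), hot(node2), large(node2), metal(node2), open(obj3), signed(a), small(obj3), swims(obj3), valid(obj3), wooden(a)

[1] (vi) [green(node2) -> cold(node2)]. ⇒ new: cold(node2).
[2] (i) [cold(node2) & valid(obj3) -> large(node2)]. ⇒ new: large(node2).
[3] (ii) [green(node2) & large(node2) -> swims(obj3)]; (iv) [large(node2) & metal(node2) -> flagged(a)]. ⇒ new: swims(obj3), flagged(a).
[4] (vii) [flagged(a) -> open(obj3)]. ⇒ new: open(obj3).
[5] (v) [open(obj3) -> wooden(a)]. ⇒ new: wooden(a).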